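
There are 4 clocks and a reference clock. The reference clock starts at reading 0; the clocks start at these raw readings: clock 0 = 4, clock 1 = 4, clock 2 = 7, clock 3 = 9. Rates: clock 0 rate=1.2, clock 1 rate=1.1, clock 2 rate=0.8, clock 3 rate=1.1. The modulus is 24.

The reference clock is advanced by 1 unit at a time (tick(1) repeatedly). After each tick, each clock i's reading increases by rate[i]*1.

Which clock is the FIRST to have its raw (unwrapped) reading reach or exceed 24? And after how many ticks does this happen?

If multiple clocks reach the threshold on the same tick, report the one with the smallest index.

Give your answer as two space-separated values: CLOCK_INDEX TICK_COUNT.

Answer: 3 14

Derivation:
clock 0: start=4, rate=1.2, needs 24-4 = 20; ticks = ceil(20/1.2) = ceil(16.6667) = 17; reading at tick 17 = 4 + 1.2*17 = 24.4000
clock 1: start=4, rate=1.1, needs 24-4 = 20; ticks = ceil(20/1.1) = ceil(18.1818) = 19; reading at tick 19 = 4 + 1.1*19 = 24.9000
clock 2: start=7, rate=0.8, needs 24-7 = 17; ticks = ceil(17/0.8) = ceil(21.2500) = 22; reading at tick 22 = 7 + 0.8*22 = 24.6000
clock 3: start=9, rate=1.1, needs 24-9 = 15; ticks = ceil(15/1.1) = ceil(13.6364) = 14; reading at tick 14 = 9 + 1.1*14 = 24.4000
Minimum tick count = 14; winners = [3]; smallest index = 3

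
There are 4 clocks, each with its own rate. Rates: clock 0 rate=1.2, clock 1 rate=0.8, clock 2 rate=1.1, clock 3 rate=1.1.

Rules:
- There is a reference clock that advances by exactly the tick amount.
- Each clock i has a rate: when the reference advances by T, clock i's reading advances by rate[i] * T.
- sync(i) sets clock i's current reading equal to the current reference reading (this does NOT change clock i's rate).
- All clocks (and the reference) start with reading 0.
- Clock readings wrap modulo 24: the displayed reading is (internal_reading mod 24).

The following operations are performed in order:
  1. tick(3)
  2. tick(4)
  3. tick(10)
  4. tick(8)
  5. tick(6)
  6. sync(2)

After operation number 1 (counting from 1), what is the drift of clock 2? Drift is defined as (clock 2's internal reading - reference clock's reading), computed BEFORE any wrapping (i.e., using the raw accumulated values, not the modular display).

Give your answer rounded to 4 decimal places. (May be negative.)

Answer: 0.3000

Derivation:
After op 1 tick(3): ref=3.0000 raw=[3.6000 2.4000 3.3000 3.3000]
Drift of clock 2 after op 1: 3.3000 - 3.0000 = 0.3000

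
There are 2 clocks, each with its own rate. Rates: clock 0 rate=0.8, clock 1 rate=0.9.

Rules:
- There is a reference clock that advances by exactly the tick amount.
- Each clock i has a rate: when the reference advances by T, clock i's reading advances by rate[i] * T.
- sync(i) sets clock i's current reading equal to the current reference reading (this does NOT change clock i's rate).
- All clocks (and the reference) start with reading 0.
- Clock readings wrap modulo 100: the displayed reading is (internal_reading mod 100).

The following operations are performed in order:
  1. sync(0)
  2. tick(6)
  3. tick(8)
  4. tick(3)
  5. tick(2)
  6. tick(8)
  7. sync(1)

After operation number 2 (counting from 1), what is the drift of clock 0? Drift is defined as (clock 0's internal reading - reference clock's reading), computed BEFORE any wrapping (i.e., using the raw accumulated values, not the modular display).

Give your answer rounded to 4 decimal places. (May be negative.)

After op 1 sync(0): ref=0.0000 raw=[0.0000 0.0000]
After op 2 tick(6): ref=6.0000 raw=[4.8000 5.4000]
Drift of clock 0 after op 2: 4.8000 - 6.0000 = -1.2000

Answer: -1.2000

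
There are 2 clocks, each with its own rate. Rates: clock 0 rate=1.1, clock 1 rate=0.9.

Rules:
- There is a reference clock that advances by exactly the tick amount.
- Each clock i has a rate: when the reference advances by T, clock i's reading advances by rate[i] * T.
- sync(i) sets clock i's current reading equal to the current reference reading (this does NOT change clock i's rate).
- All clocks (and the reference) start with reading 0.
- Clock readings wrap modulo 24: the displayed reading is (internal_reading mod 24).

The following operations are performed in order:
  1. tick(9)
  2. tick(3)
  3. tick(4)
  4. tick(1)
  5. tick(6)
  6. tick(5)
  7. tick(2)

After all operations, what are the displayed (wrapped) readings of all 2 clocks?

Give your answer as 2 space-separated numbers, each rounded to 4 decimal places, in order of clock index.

Answer: 9.0000 3.0000

Derivation:
After op 1 tick(9): ref=9.0000 raw=[9.9000 8.1000]
After op 2 tick(3): ref=12.0000 raw=[13.2000 10.8000]
After op 3 tick(4): ref=16.0000 raw=[17.6000 14.4000]
After op 4 tick(1): ref=17.0000 raw=[18.7000 15.3000]
After op 5 tick(6): ref=23.0000 raw=[25.3000 20.7000]
After op 6 tick(5): ref=28.0000 raw=[30.8000 25.2000]
After op 7 tick(2): ref=30.0000 raw=[33.0000 27.0000]
Wrap final raw readings (mod 24): 33.0000 mod 24 = 9.0000; 27.0000 mod 24 = 3.0000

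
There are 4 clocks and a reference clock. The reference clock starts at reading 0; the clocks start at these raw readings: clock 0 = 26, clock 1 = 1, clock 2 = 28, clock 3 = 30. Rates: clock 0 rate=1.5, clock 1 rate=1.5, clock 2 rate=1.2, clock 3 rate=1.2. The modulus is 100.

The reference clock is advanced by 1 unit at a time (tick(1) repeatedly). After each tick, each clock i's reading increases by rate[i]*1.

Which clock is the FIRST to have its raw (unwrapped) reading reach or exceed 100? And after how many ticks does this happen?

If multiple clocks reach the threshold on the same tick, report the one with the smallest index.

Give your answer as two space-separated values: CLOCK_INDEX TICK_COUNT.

clock 0: start=26, rate=1.5, needs 100-26 = 74; ticks = ceil(74/1.5) = ceil(49.3333) = 50; reading at tick 50 = 26 + 1.5*50 = 101.0000
clock 1: start=1, rate=1.5, needs 100-1 = 99; ticks = ceil(99/1.5) = ceil(66.0000) = 66; reading at tick 66 = 1 + 1.5*66 = 100.0000
clock 2: start=28, rate=1.2, needs 100-28 = 72; ticks = ceil(72/1.2) = ceil(60.0000) = 60; reading at tick 60 = 28 + 1.2*60 = 100.0000
clock 3: start=30, rate=1.2, needs 100-30 = 70; ticks = ceil(70/1.2) = ceil(58.3333) = 59; reading at tick 59 = 30 + 1.2*59 = 100.8000
Minimum tick count = 50; winners = [0]; smallest index = 0

Answer: 0 50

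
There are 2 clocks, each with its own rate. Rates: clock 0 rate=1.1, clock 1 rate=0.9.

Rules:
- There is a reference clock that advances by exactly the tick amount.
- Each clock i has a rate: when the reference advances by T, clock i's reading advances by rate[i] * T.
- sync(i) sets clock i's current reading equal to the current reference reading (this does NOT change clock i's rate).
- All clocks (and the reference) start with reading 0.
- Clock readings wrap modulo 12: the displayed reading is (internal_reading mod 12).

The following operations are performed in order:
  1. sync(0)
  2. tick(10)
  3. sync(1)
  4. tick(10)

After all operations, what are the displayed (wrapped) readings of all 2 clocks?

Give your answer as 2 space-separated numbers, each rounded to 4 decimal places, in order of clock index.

Answer: 10.0000 7.0000

Derivation:
After op 1 sync(0): ref=0.0000 raw=[0.0000 0.0000]
After op 2 tick(10): ref=10.0000 raw=[11.0000 9.0000]
After op 3 sync(1): ref=10.0000 raw=[11.0000 10.0000]
After op 4 tick(10): ref=20.0000 raw=[22.0000 19.0000]
Wrap final raw readings (mod 12): 22.0000 mod 12 = 10.0000; 19.0000 mod 12 = 7.0000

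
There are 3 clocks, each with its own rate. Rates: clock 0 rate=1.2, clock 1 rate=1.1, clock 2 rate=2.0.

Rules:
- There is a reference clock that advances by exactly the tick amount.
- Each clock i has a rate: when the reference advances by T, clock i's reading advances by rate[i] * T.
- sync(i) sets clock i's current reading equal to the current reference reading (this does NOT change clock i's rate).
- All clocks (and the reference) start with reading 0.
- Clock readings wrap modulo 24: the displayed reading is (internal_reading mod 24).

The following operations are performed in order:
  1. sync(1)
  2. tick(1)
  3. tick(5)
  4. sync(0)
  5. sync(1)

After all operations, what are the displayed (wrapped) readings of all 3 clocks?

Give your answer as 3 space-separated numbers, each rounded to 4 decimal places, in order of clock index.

After op 1 sync(1): ref=0.0000 raw=[0.0000 0.0000 0.0000]
After op 2 tick(1): ref=1.0000 raw=[1.2000 1.1000 2.0000]
After op 3 tick(5): ref=6.0000 raw=[7.2000 6.6000 12.0000]
After op 4 sync(0): ref=6.0000 raw=[6.0000 6.6000 12.0000]
After op 5 sync(1): ref=6.0000 raw=[6.0000 6.0000 12.0000]
Wrap final raw readings (mod 24): 6.0000 mod 24 = 6.0000; 6.0000 mod 24 = 6.0000; 12.0000 mod 24 = 12.0000

Answer: 6.0000 6.0000 12.0000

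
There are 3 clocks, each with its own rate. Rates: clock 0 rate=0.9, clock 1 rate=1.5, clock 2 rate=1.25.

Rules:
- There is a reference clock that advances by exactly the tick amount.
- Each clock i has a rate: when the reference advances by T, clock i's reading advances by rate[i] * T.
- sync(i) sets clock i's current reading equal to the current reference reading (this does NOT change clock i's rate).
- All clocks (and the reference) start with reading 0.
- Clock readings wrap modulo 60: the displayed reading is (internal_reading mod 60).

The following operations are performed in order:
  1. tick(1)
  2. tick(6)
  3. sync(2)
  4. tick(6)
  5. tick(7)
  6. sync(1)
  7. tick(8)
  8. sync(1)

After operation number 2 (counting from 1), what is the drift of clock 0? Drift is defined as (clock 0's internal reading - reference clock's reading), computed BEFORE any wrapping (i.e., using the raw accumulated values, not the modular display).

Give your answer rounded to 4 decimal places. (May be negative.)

After op 1 tick(1): ref=1.0000 raw=[0.9000 1.5000 1.2500]
After op 2 tick(6): ref=7.0000 raw=[6.3000 10.5000 8.7500]
Drift of clock 0 after op 2: 6.3000 - 7.0000 = -0.7000

Answer: -0.7000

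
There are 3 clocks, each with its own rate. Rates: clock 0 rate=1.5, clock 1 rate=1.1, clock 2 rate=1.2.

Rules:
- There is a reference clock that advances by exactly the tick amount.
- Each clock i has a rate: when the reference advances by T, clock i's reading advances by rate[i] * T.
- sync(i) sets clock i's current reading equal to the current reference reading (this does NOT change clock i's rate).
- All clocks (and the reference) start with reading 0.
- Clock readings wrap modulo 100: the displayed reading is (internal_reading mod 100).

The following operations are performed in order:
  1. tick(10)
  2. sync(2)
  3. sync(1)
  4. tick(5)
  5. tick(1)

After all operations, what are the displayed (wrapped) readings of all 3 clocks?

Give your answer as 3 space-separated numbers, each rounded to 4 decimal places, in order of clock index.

Answer: 24.0000 16.6000 17.2000

Derivation:
After op 1 tick(10): ref=10.0000 raw=[15.0000 11.0000 12.0000]
After op 2 sync(2): ref=10.0000 raw=[15.0000 11.0000 10.0000]
After op 3 sync(1): ref=10.0000 raw=[15.0000 10.0000 10.0000]
After op 4 tick(5): ref=15.0000 raw=[22.5000 15.5000 16.0000]
After op 5 tick(1): ref=16.0000 raw=[24.0000 16.6000 17.2000]
Wrap final raw readings (mod 100): 24.0000 mod 100 = 24.0000; 16.6000 mod 100 = 16.6000; 17.2000 mod 100 = 17.2000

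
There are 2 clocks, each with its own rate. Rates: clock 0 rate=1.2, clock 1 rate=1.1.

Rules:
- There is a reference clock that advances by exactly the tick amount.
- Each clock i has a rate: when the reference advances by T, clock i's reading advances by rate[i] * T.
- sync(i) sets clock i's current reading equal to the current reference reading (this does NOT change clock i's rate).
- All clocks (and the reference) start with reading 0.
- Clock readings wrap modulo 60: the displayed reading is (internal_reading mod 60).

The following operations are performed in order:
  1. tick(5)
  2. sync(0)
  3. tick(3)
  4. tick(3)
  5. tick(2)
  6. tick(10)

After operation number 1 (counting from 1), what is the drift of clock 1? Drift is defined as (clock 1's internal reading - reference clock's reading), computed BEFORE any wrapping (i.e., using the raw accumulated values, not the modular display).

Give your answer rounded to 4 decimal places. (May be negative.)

Answer: 0.5000

Derivation:
After op 1 tick(5): ref=5.0000 raw=[6.0000 5.5000]
Drift of clock 1 after op 1: 5.5000 - 5.0000 = 0.5000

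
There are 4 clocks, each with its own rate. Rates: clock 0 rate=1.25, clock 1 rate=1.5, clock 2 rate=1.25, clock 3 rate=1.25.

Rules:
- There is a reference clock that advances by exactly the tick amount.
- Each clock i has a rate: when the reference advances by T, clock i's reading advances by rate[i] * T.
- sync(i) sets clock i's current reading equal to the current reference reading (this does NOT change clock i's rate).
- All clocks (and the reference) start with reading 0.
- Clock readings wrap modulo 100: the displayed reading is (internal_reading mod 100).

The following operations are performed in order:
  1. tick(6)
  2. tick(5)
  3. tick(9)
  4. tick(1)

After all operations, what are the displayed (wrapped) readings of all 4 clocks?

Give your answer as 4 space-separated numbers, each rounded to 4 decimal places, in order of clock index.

After op 1 tick(6): ref=6.0000 raw=[7.5000 9.0000 7.5000 7.5000]
After op 2 tick(5): ref=11.0000 raw=[13.7500 16.5000 13.7500 13.7500]
After op 3 tick(9): ref=20.0000 raw=[25.0000 30.0000 25.0000 25.0000]
After op 4 tick(1): ref=21.0000 raw=[26.2500 31.5000 26.2500 26.2500]
Wrap final raw readings (mod 100): 26.2500 mod 100 = 26.2500; 31.5000 mod 100 = 31.5000; 26.2500 mod 100 = 26.2500; 26.2500 mod 100 = 26.2500

Answer: 26.2500 31.5000 26.2500 26.2500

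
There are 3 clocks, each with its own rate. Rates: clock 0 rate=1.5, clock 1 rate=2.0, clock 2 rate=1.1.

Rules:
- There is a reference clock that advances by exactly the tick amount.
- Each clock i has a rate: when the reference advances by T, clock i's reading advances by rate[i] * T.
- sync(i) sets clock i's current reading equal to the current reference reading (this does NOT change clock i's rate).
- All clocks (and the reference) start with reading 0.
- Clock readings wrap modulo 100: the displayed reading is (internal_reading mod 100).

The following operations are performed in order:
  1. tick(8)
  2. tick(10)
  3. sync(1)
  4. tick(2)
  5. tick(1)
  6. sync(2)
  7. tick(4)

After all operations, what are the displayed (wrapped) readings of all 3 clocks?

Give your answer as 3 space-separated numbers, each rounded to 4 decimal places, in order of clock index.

After op 1 tick(8): ref=8.0000 raw=[12.0000 16.0000 8.8000]
After op 2 tick(10): ref=18.0000 raw=[27.0000 36.0000 19.8000]
After op 3 sync(1): ref=18.0000 raw=[27.0000 18.0000 19.8000]
After op 4 tick(2): ref=20.0000 raw=[30.0000 22.0000 22.0000]
After op 5 tick(1): ref=21.0000 raw=[31.5000 24.0000 23.1000]
After op 6 sync(2): ref=21.0000 raw=[31.5000 24.0000 21.0000]
After op 7 tick(4): ref=25.0000 raw=[37.5000 32.0000 25.4000]
Wrap final raw readings (mod 100): 37.5000 mod 100 = 37.5000; 32.0000 mod 100 = 32.0000; 25.4000 mod 100 = 25.4000

Answer: 37.5000 32.0000 25.4000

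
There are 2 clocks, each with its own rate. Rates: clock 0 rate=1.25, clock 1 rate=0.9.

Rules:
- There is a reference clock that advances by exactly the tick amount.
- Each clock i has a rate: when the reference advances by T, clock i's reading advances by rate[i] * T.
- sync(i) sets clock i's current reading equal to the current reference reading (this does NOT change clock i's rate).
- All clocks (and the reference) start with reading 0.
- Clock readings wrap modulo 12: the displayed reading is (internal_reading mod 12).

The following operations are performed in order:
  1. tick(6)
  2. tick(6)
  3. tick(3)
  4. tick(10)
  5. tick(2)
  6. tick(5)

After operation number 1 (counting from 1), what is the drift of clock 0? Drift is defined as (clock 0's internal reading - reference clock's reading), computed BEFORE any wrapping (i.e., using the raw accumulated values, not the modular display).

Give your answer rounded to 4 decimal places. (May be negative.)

Answer: 1.5000

Derivation:
After op 1 tick(6): ref=6.0000 raw=[7.5000 5.4000]
Drift of clock 0 after op 1: 7.5000 - 6.0000 = 1.5000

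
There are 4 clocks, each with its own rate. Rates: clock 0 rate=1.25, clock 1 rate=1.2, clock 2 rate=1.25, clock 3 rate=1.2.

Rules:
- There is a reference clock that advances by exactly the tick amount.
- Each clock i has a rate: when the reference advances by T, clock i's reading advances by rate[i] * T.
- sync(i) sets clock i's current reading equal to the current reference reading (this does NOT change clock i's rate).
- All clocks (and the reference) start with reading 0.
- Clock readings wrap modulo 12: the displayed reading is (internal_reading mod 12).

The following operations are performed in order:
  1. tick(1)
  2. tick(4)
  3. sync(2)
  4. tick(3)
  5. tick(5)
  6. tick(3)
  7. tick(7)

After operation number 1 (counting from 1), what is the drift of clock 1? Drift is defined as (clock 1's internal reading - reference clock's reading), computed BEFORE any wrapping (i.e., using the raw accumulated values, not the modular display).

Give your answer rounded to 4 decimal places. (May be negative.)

After op 1 tick(1): ref=1.0000 raw=[1.2500 1.2000 1.2500 1.2000]
Drift of clock 1 after op 1: 1.2000 - 1.0000 = 0.2000

Answer: 0.2000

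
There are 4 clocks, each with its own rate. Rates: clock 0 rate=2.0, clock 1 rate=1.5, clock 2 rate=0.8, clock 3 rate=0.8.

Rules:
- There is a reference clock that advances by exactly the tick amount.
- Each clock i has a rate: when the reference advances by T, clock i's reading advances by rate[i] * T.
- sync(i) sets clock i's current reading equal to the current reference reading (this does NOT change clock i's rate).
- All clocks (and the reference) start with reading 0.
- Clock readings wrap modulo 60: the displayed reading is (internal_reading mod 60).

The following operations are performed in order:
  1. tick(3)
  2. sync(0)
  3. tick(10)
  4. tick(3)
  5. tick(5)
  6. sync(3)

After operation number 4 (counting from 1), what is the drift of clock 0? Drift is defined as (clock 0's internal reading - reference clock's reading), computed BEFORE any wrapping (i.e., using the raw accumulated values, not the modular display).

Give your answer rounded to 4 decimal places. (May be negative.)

Answer: 13.0000

Derivation:
After op 1 tick(3): ref=3.0000 raw=[6.0000 4.5000 2.4000 2.4000]
After op 2 sync(0): ref=3.0000 raw=[3.0000 4.5000 2.4000 2.4000]
After op 3 tick(10): ref=13.0000 raw=[23.0000 19.5000 10.4000 10.4000]
After op 4 tick(3): ref=16.0000 raw=[29.0000 24.0000 12.8000 12.8000]
Drift of clock 0 after op 4: 29.0000 - 16.0000 = 13.0000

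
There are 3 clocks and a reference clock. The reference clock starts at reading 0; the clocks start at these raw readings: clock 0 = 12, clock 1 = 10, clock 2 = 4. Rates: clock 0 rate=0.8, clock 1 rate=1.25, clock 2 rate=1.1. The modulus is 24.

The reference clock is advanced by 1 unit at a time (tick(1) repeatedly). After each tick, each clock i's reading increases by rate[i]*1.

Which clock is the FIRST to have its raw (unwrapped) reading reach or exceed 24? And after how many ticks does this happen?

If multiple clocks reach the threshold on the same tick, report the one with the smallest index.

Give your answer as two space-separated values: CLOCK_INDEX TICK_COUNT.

Answer: 1 12

Derivation:
clock 0: start=12, rate=0.8, needs 24-12 = 12; ticks = ceil(12/0.8) = ceil(15.0000) = 15; reading at tick 15 = 12 + 0.8*15 = 24.0000
clock 1: start=10, rate=1.25, needs 24-10 = 14; ticks = ceil(14/1.25) = ceil(11.2000) = 12; reading at tick 12 = 10 + 1.25*12 = 25.0000
clock 2: start=4, rate=1.1, needs 24-4 = 20; ticks = ceil(20/1.1) = ceil(18.1818) = 19; reading at tick 19 = 4 + 1.1*19 = 24.9000
Minimum tick count = 12; winners = [1]; smallest index = 1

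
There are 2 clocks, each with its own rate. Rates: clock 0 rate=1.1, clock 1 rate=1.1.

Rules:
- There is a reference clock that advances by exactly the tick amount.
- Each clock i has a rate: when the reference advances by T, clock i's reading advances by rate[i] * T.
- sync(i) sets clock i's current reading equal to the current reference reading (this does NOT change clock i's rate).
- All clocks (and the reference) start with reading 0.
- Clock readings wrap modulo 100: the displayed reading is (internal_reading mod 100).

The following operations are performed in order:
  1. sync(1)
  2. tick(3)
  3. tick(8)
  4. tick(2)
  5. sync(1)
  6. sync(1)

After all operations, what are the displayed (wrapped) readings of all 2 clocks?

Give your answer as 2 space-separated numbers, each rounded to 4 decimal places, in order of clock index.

After op 1 sync(1): ref=0.0000 raw=[0.0000 0.0000]
After op 2 tick(3): ref=3.0000 raw=[3.3000 3.3000]
After op 3 tick(8): ref=11.0000 raw=[12.1000 12.1000]
After op 4 tick(2): ref=13.0000 raw=[14.3000 14.3000]
After op 5 sync(1): ref=13.0000 raw=[14.3000 13.0000]
After op 6 sync(1): ref=13.0000 raw=[14.3000 13.0000]
Wrap final raw readings (mod 100): 14.3000 mod 100 = 14.3000; 13.0000 mod 100 = 13.0000

Answer: 14.3000 13.0000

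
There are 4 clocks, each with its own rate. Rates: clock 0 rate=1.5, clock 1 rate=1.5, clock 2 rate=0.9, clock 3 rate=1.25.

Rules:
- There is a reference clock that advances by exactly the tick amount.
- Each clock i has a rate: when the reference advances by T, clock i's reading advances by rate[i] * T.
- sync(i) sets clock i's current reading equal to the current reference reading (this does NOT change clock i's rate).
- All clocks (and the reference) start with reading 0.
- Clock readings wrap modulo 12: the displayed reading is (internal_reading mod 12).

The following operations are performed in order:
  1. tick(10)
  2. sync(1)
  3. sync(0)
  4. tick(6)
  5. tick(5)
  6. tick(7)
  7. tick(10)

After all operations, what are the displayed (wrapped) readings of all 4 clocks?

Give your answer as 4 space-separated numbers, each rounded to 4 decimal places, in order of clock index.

After op 1 tick(10): ref=10.0000 raw=[15.0000 15.0000 9.0000 12.5000]
After op 2 sync(1): ref=10.0000 raw=[15.0000 10.0000 9.0000 12.5000]
After op 3 sync(0): ref=10.0000 raw=[10.0000 10.0000 9.0000 12.5000]
After op 4 tick(6): ref=16.0000 raw=[19.0000 19.0000 14.4000 20.0000]
After op 5 tick(5): ref=21.0000 raw=[26.5000 26.5000 18.9000 26.2500]
After op 6 tick(7): ref=28.0000 raw=[37.0000 37.0000 25.2000 35.0000]
After op 7 tick(10): ref=38.0000 raw=[52.0000 52.0000 34.2000 47.5000]
Wrap final raw readings (mod 12): 52.0000 mod 12 = 4.0000; 52.0000 mod 12 = 4.0000; 34.2000 mod 12 = 10.2000; 47.5000 mod 12 = 11.5000

Answer: 4.0000 4.0000 10.2000 11.5000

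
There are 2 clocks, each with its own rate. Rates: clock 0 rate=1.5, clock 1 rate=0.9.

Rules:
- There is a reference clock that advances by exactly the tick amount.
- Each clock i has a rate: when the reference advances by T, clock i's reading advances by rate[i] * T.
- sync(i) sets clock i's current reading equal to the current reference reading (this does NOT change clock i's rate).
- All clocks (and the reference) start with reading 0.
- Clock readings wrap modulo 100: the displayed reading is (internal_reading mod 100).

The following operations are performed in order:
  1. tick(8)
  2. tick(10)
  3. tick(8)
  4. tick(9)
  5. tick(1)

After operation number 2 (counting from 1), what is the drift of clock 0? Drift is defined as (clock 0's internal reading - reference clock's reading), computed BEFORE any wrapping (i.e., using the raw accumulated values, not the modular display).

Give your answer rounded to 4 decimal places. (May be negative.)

After op 1 tick(8): ref=8.0000 raw=[12.0000 7.2000]
After op 2 tick(10): ref=18.0000 raw=[27.0000 16.2000]
Drift of clock 0 after op 2: 27.0000 - 18.0000 = 9.0000

Answer: 9.0000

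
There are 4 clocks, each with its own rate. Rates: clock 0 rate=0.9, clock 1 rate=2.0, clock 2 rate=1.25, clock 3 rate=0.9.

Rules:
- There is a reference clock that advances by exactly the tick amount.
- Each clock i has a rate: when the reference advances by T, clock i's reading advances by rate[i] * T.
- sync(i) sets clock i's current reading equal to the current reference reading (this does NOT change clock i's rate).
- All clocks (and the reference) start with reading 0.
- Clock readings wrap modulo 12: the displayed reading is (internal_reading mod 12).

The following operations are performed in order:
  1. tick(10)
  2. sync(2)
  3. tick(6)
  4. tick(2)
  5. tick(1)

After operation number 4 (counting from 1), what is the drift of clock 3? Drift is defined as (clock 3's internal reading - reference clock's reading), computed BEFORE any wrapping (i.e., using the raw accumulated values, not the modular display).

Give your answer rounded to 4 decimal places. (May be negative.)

After op 1 tick(10): ref=10.0000 raw=[9.0000 20.0000 12.5000 9.0000]
After op 2 sync(2): ref=10.0000 raw=[9.0000 20.0000 10.0000 9.0000]
After op 3 tick(6): ref=16.0000 raw=[14.4000 32.0000 17.5000 14.4000]
After op 4 tick(2): ref=18.0000 raw=[16.2000 36.0000 20.0000 16.2000]
Drift of clock 3 after op 4: 16.2000 - 18.0000 = -1.8000

Answer: -1.8000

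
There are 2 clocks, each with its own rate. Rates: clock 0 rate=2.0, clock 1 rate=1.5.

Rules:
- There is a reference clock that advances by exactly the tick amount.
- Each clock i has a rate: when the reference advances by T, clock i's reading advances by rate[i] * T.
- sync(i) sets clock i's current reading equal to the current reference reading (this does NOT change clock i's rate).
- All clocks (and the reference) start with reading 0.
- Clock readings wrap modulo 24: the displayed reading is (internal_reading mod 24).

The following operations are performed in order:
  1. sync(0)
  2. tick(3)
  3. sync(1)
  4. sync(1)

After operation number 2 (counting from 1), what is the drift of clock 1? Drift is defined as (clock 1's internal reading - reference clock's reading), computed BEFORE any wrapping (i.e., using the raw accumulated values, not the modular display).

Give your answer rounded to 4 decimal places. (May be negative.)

Answer: 1.5000

Derivation:
After op 1 sync(0): ref=0.0000 raw=[0.0000 0.0000]
After op 2 tick(3): ref=3.0000 raw=[6.0000 4.5000]
Drift of clock 1 after op 2: 4.5000 - 3.0000 = 1.5000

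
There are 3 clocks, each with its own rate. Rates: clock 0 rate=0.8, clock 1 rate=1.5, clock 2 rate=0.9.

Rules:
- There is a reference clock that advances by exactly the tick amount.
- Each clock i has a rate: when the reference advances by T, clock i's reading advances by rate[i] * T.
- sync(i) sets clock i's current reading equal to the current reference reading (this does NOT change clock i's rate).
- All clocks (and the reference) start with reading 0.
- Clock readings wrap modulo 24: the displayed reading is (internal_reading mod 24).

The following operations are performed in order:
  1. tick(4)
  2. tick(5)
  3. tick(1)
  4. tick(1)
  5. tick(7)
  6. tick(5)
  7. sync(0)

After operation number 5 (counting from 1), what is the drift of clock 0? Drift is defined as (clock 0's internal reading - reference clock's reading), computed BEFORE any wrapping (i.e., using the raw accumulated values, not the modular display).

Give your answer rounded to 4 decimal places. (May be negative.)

After op 1 tick(4): ref=4.0000 raw=[3.2000 6.0000 3.6000]
After op 2 tick(5): ref=9.0000 raw=[7.2000 13.5000 8.1000]
After op 3 tick(1): ref=10.0000 raw=[8.0000 15.0000 9.0000]
After op 4 tick(1): ref=11.0000 raw=[8.8000 16.5000 9.9000]
After op 5 tick(7): ref=18.0000 raw=[14.4000 27.0000 16.2000]
Drift of clock 0 after op 5: 14.4000 - 18.0000 = -3.6000

Answer: -3.6000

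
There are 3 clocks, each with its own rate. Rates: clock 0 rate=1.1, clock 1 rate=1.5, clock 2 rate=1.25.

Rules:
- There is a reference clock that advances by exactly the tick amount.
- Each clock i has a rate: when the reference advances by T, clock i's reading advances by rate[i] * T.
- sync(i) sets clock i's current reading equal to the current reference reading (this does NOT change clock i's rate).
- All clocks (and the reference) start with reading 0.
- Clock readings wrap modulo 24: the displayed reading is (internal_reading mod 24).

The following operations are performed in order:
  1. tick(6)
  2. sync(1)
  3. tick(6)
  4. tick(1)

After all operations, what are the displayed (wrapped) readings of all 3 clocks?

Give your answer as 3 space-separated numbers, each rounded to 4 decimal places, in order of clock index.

After op 1 tick(6): ref=6.0000 raw=[6.6000 9.0000 7.5000]
After op 2 sync(1): ref=6.0000 raw=[6.6000 6.0000 7.5000]
After op 3 tick(6): ref=12.0000 raw=[13.2000 15.0000 15.0000]
After op 4 tick(1): ref=13.0000 raw=[14.3000 16.5000 16.2500]
Wrap final raw readings (mod 24): 14.3000 mod 24 = 14.3000; 16.5000 mod 24 = 16.5000; 16.2500 mod 24 = 16.2500

Answer: 14.3000 16.5000 16.2500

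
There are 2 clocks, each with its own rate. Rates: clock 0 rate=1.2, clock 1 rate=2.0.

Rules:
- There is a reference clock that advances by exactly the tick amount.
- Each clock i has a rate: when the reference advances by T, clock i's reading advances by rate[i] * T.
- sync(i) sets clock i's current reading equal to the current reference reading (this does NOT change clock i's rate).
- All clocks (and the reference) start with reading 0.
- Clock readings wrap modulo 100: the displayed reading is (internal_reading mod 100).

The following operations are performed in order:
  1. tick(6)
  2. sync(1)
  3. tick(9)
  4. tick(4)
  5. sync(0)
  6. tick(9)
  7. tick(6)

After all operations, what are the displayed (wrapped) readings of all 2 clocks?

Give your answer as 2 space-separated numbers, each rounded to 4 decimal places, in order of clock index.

Answer: 37.0000 62.0000

Derivation:
After op 1 tick(6): ref=6.0000 raw=[7.2000 12.0000]
After op 2 sync(1): ref=6.0000 raw=[7.2000 6.0000]
After op 3 tick(9): ref=15.0000 raw=[18.0000 24.0000]
After op 4 tick(4): ref=19.0000 raw=[22.8000 32.0000]
After op 5 sync(0): ref=19.0000 raw=[19.0000 32.0000]
After op 6 tick(9): ref=28.0000 raw=[29.8000 50.0000]
After op 7 tick(6): ref=34.0000 raw=[37.0000 62.0000]
Wrap final raw readings (mod 100): 37.0000 mod 100 = 37.0000; 62.0000 mod 100 = 62.0000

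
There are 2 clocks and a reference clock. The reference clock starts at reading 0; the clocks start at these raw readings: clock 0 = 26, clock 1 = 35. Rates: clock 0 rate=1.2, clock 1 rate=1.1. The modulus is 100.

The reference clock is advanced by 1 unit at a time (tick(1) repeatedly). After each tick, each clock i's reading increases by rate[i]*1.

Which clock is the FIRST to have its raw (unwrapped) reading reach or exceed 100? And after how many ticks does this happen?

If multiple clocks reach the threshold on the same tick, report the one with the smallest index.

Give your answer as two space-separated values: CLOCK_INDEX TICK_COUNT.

Answer: 1 60

Derivation:
clock 0: start=26, rate=1.2, needs 100-26 = 74; ticks = ceil(74/1.2) = ceil(61.6667) = 62; reading at tick 62 = 26 + 1.2*62 = 100.4000
clock 1: start=35, rate=1.1, needs 100-35 = 65; ticks = ceil(65/1.1) = ceil(59.0909) = 60; reading at tick 60 = 35 + 1.1*60 = 101.0000
Minimum tick count = 60; winners = [1]; smallest index = 1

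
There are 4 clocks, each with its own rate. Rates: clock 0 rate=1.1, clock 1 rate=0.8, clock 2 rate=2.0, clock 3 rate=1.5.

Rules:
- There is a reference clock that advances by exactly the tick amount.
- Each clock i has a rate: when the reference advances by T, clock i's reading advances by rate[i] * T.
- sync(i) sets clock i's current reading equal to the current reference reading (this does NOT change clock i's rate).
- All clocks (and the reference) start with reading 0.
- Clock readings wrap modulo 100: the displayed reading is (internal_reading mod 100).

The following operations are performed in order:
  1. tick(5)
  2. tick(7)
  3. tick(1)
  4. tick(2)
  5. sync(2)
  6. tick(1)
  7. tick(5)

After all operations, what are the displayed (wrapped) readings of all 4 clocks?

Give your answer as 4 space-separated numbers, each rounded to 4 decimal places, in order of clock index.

After op 1 tick(5): ref=5.0000 raw=[5.5000 4.0000 10.0000 7.5000]
After op 2 tick(7): ref=12.0000 raw=[13.2000 9.6000 24.0000 18.0000]
After op 3 tick(1): ref=13.0000 raw=[14.3000 10.4000 26.0000 19.5000]
After op 4 tick(2): ref=15.0000 raw=[16.5000 12.0000 30.0000 22.5000]
After op 5 sync(2): ref=15.0000 raw=[16.5000 12.0000 15.0000 22.5000]
After op 6 tick(1): ref=16.0000 raw=[17.6000 12.8000 17.0000 24.0000]
After op 7 tick(5): ref=21.0000 raw=[23.1000 16.8000 27.0000 31.5000]
Wrap final raw readings (mod 100): 23.1000 mod 100 = 23.1000; 16.8000 mod 100 = 16.8000; 27.0000 mod 100 = 27.0000; 31.5000 mod 100 = 31.5000

Answer: 23.1000 16.8000 27.0000 31.5000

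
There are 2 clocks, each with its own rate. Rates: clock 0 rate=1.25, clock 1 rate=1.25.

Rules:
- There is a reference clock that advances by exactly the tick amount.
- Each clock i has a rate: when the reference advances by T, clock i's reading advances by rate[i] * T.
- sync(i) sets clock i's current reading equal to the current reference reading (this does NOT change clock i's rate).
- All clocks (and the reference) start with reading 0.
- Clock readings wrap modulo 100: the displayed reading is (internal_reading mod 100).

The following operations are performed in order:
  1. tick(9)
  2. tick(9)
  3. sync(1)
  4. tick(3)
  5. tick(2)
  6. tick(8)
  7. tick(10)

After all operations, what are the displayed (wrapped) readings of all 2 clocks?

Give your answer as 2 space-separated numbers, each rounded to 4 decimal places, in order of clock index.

Answer: 51.2500 46.7500

Derivation:
After op 1 tick(9): ref=9.0000 raw=[11.2500 11.2500]
After op 2 tick(9): ref=18.0000 raw=[22.5000 22.5000]
After op 3 sync(1): ref=18.0000 raw=[22.5000 18.0000]
After op 4 tick(3): ref=21.0000 raw=[26.2500 21.7500]
After op 5 tick(2): ref=23.0000 raw=[28.7500 24.2500]
After op 6 tick(8): ref=31.0000 raw=[38.7500 34.2500]
After op 7 tick(10): ref=41.0000 raw=[51.2500 46.7500]
Wrap final raw readings (mod 100): 51.2500 mod 100 = 51.2500; 46.7500 mod 100 = 46.7500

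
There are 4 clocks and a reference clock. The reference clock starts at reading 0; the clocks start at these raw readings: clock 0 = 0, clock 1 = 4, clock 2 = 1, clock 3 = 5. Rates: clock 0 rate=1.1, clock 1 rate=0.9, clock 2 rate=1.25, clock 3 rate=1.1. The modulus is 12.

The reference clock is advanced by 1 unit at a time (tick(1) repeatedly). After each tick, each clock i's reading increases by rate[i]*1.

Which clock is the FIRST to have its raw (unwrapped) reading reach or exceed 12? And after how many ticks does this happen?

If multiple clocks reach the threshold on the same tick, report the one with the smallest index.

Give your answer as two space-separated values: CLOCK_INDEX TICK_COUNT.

clock 0: start=0, rate=1.1, needs 12-0 = 12; ticks = ceil(12/1.1) = ceil(10.9091) = 11; reading at tick 11 = 0 + 1.1*11 = 12.1000
clock 1: start=4, rate=0.9, needs 12-4 = 8; ticks = ceil(8/0.9) = ceil(8.8889) = 9; reading at tick 9 = 4 + 0.9*9 = 12.1000
clock 2: start=1, rate=1.25, needs 12-1 = 11; ticks = ceil(11/1.25) = ceil(8.8000) = 9; reading at tick 9 = 1 + 1.25*9 = 12.2500
clock 3: start=5, rate=1.1, needs 12-5 = 7; ticks = ceil(7/1.1) = ceil(6.3636) = 7; reading at tick 7 = 5 + 1.1*7 = 12.7000
Minimum tick count = 7; winners = [3]; smallest index = 3

Answer: 3 7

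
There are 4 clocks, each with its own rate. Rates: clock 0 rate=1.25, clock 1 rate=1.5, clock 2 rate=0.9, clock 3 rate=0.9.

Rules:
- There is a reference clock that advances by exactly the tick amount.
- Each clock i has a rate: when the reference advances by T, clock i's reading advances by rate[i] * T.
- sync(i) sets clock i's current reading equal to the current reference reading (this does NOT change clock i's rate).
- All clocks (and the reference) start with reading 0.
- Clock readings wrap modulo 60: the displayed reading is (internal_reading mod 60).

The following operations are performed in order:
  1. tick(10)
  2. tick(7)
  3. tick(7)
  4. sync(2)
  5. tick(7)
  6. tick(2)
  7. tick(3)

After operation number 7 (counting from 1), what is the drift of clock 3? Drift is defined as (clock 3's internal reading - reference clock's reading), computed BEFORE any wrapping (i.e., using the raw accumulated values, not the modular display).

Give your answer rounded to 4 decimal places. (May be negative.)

After op 1 tick(10): ref=10.0000 raw=[12.5000 15.0000 9.0000 9.0000]
After op 2 tick(7): ref=17.0000 raw=[21.2500 25.5000 15.3000 15.3000]
After op 3 tick(7): ref=24.0000 raw=[30.0000 36.0000 21.6000 21.6000]
After op 4 sync(2): ref=24.0000 raw=[30.0000 36.0000 24.0000 21.6000]
After op 5 tick(7): ref=31.0000 raw=[38.7500 46.5000 30.3000 27.9000]
After op 6 tick(2): ref=33.0000 raw=[41.2500 49.5000 32.1000 29.7000]
After op 7 tick(3): ref=36.0000 raw=[45.0000 54.0000 34.8000 32.4000]
Drift of clock 3 after op 7: 32.4000 - 36.0000 = -3.6000

Answer: -3.6000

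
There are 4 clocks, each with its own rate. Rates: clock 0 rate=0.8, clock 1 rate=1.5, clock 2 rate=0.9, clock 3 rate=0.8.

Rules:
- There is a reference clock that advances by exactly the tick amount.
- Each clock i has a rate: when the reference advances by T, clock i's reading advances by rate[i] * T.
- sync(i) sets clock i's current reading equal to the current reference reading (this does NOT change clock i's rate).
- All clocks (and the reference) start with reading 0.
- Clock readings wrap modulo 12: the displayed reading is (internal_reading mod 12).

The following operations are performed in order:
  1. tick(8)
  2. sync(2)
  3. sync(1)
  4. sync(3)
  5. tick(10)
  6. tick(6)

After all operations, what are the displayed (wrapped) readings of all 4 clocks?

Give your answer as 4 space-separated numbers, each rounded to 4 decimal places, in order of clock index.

Answer: 7.2000 8.0000 10.4000 8.8000

Derivation:
After op 1 tick(8): ref=8.0000 raw=[6.4000 12.0000 7.2000 6.4000]
After op 2 sync(2): ref=8.0000 raw=[6.4000 12.0000 8.0000 6.4000]
After op 3 sync(1): ref=8.0000 raw=[6.4000 8.0000 8.0000 6.4000]
After op 4 sync(3): ref=8.0000 raw=[6.4000 8.0000 8.0000 8.0000]
After op 5 tick(10): ref=18.0000 raw=[14.4000 23.0000 17.0000 16.0000]
After op 6 tick(6): ref=24.0000 raw=[19.2000 32.0000 22.4000 20.8000]
Wrap final raw readings (mod 12): 19.2000 mod 12 = 7.2000; 32.0000 mod 12 = 8.0000; 22.4000 mod 12 = 10.4000; 20.8000 mod 12 = 8.8000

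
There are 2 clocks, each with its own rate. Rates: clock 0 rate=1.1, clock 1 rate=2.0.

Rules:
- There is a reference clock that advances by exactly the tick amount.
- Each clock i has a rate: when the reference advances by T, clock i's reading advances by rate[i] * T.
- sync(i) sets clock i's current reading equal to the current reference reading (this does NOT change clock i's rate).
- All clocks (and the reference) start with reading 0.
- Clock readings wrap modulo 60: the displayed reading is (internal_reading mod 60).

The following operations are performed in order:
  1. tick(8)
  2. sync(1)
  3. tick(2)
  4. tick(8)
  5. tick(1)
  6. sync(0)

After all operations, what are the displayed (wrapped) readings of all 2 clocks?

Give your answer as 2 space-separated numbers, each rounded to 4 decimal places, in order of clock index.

Answer: 19.0000 30.0000

Derivation:
After op 1 tick(8): ref=8.0000 raw=[8.8000 16.0000]
After op 2 sync(1): ref=8.0000 raw=[8.8000 8.0000]
After op 3 tick(2): ref=10.0000 raw=[11.0000 12.0000]
After op 4 tick(8): ref=18.0000 raw=[19.8000 28.0000]
After op 5 tick(1): ref=19.0000 raw=[20.9000 30.0000]
After op 6 sync(0): ref=19.0000 raw=[19.0000 30.0000]
Wrap final raw readings (mod 60): 19.0000 mod 60 = 19.0000; 30.0000 mod 60 = 30.0000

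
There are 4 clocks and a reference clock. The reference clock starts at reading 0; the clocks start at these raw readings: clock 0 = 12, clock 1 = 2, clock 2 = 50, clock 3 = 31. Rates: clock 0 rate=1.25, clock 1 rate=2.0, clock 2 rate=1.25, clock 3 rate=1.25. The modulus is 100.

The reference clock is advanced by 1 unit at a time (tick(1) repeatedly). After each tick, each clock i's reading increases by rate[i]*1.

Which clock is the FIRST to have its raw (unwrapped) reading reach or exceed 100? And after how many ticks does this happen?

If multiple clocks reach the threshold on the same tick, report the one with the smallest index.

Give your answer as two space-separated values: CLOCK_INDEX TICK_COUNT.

clock 0: start=12, rate=1.25, needs 100-12 = 88; ticks = ceil(88/1.25) = ceil(70.4000) = 71; reading at tick 71 = 12 + 1.25*71 = 100.7500
clock 1: start=2, rate=2.0, needs 100-2 = 98; ticks = ceil(98/2.0) = ceil(49.0000) = 49; reading at tick 49 = 2 + 2.0*49 = 100.0000
clock 2: start=50, rate=1.25, needs 100-50 = 50; ticks = ceil(50/1.25) = ceil(40.0000) = 40; reading at tick 40 = 50 + 1.25*40 = 100.0000
clock 3: start=31, rate=1.25, needs 100-31 = 69; ticks = ceil(69/1.25) = ceil(55.2000) = 56; reading at tick 56 = 31 + 1.25*56 = 101.0000
Minimum tick count = 40; winners = [2]; smallest index = 2

Answer: 2 40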